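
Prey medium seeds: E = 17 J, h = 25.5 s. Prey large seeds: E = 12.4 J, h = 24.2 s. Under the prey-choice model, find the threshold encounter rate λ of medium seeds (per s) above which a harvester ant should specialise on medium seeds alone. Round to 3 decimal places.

At the threshold, the rate on medium seeds alone equals the profitability of large seeds: λ·17/(1 + λ·25.5) = 12.4/24.2 = 0.5124.
Rearranging, λ(17 − 0.5124×25.5) = 0.5124, so λ = 0.5124/3.934 = 0.1303 per s.

0.130 per s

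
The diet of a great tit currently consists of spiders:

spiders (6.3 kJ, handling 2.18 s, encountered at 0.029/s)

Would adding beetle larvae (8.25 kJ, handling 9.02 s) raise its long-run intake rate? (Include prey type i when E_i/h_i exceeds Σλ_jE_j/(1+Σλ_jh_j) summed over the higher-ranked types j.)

Current rate: (0.029×6.3)/(1 + 0.029×2.18) = 0.1718 kJ/s.
Profitability of beetle larvae: 8.25/9.02 = 0.9146 kJ/s.
0.9146 > 0.1718, so adding beetle larvae raises the average — include it.

Yes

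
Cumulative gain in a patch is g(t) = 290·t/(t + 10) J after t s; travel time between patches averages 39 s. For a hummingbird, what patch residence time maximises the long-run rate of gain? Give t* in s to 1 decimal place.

19.7 s

Optimal t* satisfies g'(t*) = g(t*)/(T + t*).
g'(t) = 290·10/(t + 10)². Setting 290·10/(t+10)² = 290t/[(t+10)(39+t)] gives 10(39+t) = t(t+10), so t² = 10×39 = 390.
t* = √390 = 19.75 s.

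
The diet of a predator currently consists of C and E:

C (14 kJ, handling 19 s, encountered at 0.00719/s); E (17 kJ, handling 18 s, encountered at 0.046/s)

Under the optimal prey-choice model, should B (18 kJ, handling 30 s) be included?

Yes

Current rate: (0.00719×14 + 0.046×17)/(1 + 0.00719×19 + 0.046×18) = 0.4493 kJ/s.
B: E/h = 18/30 = 0.6 kJ/s.
0.6 > 0.4493, so adding B raises the average — include it.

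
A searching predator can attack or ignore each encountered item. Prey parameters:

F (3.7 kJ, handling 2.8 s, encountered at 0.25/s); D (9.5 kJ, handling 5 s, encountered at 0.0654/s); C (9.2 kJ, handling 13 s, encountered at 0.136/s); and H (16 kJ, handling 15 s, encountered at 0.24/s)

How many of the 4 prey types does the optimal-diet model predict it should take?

Rank by E/h (kJ/s): D 1.9, F 1.32, H 1.07, C 0.708. Include each in turn until the next type's E/h falls below the running intake rate.
Rate on top 1: 0.4682. F: 1.32 > 0.4682 → include.
Rate on top 2: 0.7629. H: 1.07 > 0.7629 → include.
Rate on top 3: 0.9572. C: 0.708 < 0.9572 → exclude; stop.
Optimal diet: D, F, H — 3 of 4 types.

3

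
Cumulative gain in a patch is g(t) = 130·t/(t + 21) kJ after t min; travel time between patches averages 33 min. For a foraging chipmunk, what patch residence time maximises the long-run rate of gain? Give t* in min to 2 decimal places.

26.32 min

Optimal t* satisfies g'(t*) = g(t*)/(T + t*).
g'(t) = 130·21/(t + 21)². Setting 130·21/(t+21)² = 130t/[(t+21)(33+t)] gives 21(33+t) = t(t+21), so t² = 21×33 = 693.
t* = √693 = 26.32 min.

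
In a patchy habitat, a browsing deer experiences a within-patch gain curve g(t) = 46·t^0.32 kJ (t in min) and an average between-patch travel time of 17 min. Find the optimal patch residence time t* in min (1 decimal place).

8.0 min

Optimal t* satisfies g'(t*) = g(t*)/(T + t*).
g'(t) = 0.32·46·t^-0.68. Setting 0.32·46·t^-0.68 = 46·t^0.32/(17+t) gives 0.32(17+t) = t, so 0.68·t = 0.32×17.
t* = 0.32×17/0.68 = 8 min.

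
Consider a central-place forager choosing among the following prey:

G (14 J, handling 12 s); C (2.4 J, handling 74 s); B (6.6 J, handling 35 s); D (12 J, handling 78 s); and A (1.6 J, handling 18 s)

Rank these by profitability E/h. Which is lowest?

C

Profitability E/h (J/s): G = 14/12 = 1.17, C = 2.4/74 = 0.0324, B = 6.6/35 = 0.189, D = 12/78 = 0.154, A = 1.6/18 = 0.0889.
Ranked: G > B > D > A > C.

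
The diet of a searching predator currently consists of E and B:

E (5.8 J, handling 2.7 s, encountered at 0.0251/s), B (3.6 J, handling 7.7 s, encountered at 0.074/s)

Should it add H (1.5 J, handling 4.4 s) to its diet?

Yes

On E and B alone, R = ΣλE/(1+Σλh) = 0.412/1.638 = 0.2516 J/s.
Profitability of H: 1.5/4.4 = 0.3409 J/s.
Since 0.3409 > R, including H increases the long-run rate.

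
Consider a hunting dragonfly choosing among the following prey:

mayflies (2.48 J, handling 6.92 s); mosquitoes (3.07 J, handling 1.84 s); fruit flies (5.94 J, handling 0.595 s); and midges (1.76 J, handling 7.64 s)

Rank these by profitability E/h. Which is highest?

fruit flies

In descending order of E/h:
fruit flies: 5.94/0.595 = 9.98 J/s
mosquitoes: 3.07/1.84 = 1.67 J/s
mayflies: 2.48/6.92 = 0.358 J/s
midges: 1.76/7.64 = 0.23 J/s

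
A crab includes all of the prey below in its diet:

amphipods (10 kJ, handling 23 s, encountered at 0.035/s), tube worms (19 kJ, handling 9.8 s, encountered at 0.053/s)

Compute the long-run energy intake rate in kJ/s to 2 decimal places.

0.58 kJ/s

Energy encountered per unit search time: 0.035×10 + 0.053×19 = 1.357 kJ/s.
Handling time per unit search time: 0.035×23 + 0.053×9.8 = 1.324.
Rate = 1.357/(1 + 1.324) = 0.5838 kJ/s.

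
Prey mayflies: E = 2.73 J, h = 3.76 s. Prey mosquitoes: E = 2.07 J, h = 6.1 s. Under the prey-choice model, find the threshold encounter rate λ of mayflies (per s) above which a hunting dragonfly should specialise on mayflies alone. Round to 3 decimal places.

Drop mosquitoes once their profitability E₂/h₂ falls below the rate achievable on mayflies alone: E₂/h₂ = λE₁/(1 + λh₁).
Solve for λ: λE₁h₂ = E₂(1 + λh₁) → λ(E₁h₂ − E₂h₁) = E₂ → λ = E₂/(E₁h₂ − E₂h₁).
λ = 2.07/(2.73×6.1 − 2.07×3.76) = 2.07/8.87 = 0.2334 per s.

0.233 per s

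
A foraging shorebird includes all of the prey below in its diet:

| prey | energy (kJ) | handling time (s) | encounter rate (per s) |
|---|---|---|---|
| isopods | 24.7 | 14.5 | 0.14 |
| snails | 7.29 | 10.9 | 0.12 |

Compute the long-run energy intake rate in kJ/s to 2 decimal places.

Energy encountered per unit search time: 0.14×24.7 + 0.12×7.29 = 4.333 kJ/s.
Handling time per unit search time: 0.14×14.5 + 0.12×10.9 = 3.338.
Rate = 4.333/(1 + 3.338) = 0.9988 kJ/s.

1.00 kJ/s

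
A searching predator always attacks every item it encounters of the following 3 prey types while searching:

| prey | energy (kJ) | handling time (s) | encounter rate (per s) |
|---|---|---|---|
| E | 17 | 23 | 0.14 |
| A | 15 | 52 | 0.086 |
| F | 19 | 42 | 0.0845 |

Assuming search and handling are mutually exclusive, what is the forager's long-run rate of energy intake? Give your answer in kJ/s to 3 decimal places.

0.431 kJ/s

R = Σλ_iE_i / (1 + Σλ_ih_i)
Numerator: 0.14×17 + 0.086×15 + 0.0845×19 = 5.276
Denominator: 1 + 0.14×23 + 0.086×52 + 0.0845×42 = 12.24
R = 5.276/12.24 = 0.431 kJ/s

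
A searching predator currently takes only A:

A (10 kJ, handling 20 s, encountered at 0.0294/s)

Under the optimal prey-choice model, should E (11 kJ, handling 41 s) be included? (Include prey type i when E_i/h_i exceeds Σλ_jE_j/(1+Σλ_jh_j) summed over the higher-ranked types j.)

On A alone, R = ΣλE/(1+Σλh) = 0.294/1.588 = 0.1851 kJ/s.
E: E/h = 11/41 = 0.2683 kJ/s.
Since 0.2683 > R, including E increases the long-run rate.

Yes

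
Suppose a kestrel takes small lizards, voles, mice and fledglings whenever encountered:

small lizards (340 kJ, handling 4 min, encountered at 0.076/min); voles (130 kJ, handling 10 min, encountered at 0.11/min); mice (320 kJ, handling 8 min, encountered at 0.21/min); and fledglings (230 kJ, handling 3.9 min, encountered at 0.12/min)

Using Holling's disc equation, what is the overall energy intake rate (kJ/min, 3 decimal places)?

R = Σλ_iE_i / (1 + Σλ_ih_i)
Numerator: 0.076×340 + 0.11×130 + 0.21×320 + 0.12×230 = 134.9
Denominator: 1 + 0.076×4 + 0.11×10 + 0.21×8 + 0.12×3.9 = 4.552
R = 134.9/4.552 = 29.64 kJ/min

29.644 kJ/min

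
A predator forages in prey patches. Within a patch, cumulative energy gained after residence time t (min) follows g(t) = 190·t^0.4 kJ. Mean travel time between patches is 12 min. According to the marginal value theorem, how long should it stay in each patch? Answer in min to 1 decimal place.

Optimal t* satisfies g'(t*) = g(t*)/(T + t*).
g'(t) = 0.4·190·t^-0.6. Setting 0.4·190·t^-0.6 = 190·t^0.4/(12+t) gives 0.4(12+t) = t, so 0.60·t = 0.4×12.
t* = 0.4×12/0.60 = 8 min.

8.0 min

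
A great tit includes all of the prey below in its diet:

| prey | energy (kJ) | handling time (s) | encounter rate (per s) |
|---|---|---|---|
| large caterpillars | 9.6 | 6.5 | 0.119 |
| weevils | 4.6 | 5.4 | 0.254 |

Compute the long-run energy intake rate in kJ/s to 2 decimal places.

R = (0.119×9.6 + 0.254×4.6) / (1 + 0.119×6.5 + 0.254×5.4) = 2.311/3.145 = 0.7347 kJ/s.

0.73 kJ/s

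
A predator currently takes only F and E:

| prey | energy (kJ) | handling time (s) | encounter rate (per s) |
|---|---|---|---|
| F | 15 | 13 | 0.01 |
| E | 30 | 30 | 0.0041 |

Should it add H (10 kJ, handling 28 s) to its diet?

Intake rate on the current diet: R = (0.01×15 + 0.0041×30) / (1 + 0.01×13 + 0.0041×30) = 0.273/1.253 = 0.2179 kJ/s.
H: E/h = 10/28 = 0.3571 kJ/s.
0.3571 > 0.2179, so adding H raises the average — include it.

Yes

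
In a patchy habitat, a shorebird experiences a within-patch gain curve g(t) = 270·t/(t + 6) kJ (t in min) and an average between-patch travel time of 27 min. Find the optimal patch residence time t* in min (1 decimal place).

12.7 min

Optimal t* satisfies g'(t*) = g(t*)/(T + t*).
g'(t) = 270·6/(t + 6)². Setting 270·6/(t+6)² = 270t/[(t+6)(27+t)] gives 6(27+t) = t(t+6), so t² = 6×27 = 162.
t* = √162 = 12.73 min.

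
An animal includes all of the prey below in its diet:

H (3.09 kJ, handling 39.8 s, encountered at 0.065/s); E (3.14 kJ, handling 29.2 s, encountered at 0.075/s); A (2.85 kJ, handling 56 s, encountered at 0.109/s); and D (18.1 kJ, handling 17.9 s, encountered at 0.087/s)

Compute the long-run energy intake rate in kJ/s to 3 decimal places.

Energy encountered per unit search time: 0.065×3.09 + 0.075×3.14 + 0.109×2.85 + 0.087×18.1 = 2.322 kJ/s.
Handling time per unit search time: 0.065×39.8 + 0.075×29.2 + 0.109×56 + 0.087×17.9 = 12.44.
Rate = 2.322/(1 + 12.44) = 0.1728 kJ/s.

0.173 kJ/s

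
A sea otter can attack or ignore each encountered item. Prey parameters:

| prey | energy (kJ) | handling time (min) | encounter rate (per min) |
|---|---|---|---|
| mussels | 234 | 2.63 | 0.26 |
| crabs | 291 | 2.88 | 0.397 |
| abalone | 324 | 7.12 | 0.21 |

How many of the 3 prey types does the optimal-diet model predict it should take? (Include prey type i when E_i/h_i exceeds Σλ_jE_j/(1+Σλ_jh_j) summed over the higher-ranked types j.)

Rank by E/h (kJ/min): crabs 101, mussels 89, abalone 45.5. Include each in turn until the next type's E/h falls below the running intake rate.
Rate on top 1: 53.9. mussels: 89 > 53.9 → include.
Rate on top 2: 62.38. abalone: 45.5 < 62.38 → exclude; stop.
Optimal diet: crabs, mussels — 2 of 3 types.

2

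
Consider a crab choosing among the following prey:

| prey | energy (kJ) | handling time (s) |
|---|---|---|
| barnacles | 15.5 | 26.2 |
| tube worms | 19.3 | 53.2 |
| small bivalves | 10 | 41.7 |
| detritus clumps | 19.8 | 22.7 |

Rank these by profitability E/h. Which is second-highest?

Profitability E/h (kJ/s): barnacles = 15.5/26.2 = 0.592, tube worms = 19.3/53.2 = 0.363, small bivalves = 10/41.7 = 0.24, detritus clumps = 19.8/22.7 = 0.872.
Ranked: detritus clumps > barnacles > tube worms > small bivalves.

barnacles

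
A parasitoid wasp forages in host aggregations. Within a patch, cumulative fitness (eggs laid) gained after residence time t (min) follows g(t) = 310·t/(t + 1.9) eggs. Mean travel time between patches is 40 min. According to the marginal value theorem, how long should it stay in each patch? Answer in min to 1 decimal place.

8.7 min

By the marginal value theorem, leave when the instantaneous gain rate g'(t) equals the habitat-wide average g(t)/(T + t).
g'(t) = 310·1.9/(t + 1.9)². Setting 310·1.9/(t+1.9)² = 310t/[(t+1.9)(40+t)] gives 1.9(40+t) = t(t+1.9), so t² = 1.9×40 = 76.
t* = √76 = 8.718 min.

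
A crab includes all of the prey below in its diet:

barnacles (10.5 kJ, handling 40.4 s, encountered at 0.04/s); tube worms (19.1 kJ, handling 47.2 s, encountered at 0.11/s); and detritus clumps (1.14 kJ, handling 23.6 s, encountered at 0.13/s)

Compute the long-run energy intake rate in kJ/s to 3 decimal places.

0.245 kJ/s

R = Σλ_iE_i / (1 + Σλ_ih_i)
Numerator: 0.04×10.5 + 0.11×19.1 + 0.13×1.14 = 2.669
Denominator: 1 + 0.04×40.4 + 0.11×47.2 + 0.13×23.6 = 10.88
R = 2.669/10.88 = 0.2454 kJ/s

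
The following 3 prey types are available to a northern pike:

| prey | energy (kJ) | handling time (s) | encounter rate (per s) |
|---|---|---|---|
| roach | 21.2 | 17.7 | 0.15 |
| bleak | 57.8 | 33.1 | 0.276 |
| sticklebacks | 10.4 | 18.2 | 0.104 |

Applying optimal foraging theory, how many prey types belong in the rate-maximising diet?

Profitabilities (E/h, kJ/s): bleak 1.75, roach 1.2, sticklebacks 0.571. Add prey in this order while the next type's profitability exceeds the intake rate on those already taken.
Rate on top 1: 1.574. roach: 1.2 < 1.574 → exclude; stop.
Optimal diet: bleak — 1 of 3 types.

1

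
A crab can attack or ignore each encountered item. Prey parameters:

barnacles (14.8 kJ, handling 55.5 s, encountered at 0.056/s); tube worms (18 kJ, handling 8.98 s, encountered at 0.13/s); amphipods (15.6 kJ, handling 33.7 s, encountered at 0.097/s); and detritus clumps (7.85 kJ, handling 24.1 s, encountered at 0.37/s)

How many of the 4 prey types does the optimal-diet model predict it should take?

Rank by E/h (kJ/s): tube worms 2, amphipods 0.463, detritus clumps 0.326, barnacles 0.267. Include each in turn until the next type's E/h falls below the running intake rate.
Rate on top 1: 1.08. amphipods: 0.463 < 1.08 → exclude; stop.
Optimal diet: tube worms — 1 of 4 types.

1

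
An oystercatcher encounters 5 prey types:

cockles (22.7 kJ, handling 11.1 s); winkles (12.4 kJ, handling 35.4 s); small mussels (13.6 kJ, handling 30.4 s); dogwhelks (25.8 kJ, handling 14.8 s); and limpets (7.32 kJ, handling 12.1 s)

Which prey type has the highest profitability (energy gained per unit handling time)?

cockles

In descending order of E/h:
cockles: 22.7/11.1 = 2.05 kJ/s
dogwhelks: 25.8/14.8 = 1.74 kJ/s
limpets: 7.32/12.1 = 0.605 kJ/s
small mussels: 13.6/30.4 = 0.447 kJ/s
winkles: 12.4/35.4 = 0.35 kJ/s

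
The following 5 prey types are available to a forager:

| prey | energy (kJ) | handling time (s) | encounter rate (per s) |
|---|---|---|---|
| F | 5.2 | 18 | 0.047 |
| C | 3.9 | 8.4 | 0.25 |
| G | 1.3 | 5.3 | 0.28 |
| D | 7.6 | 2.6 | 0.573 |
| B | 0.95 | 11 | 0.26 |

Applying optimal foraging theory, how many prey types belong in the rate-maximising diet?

Rank by E/h (kJ/s): D 2.92, C 0.464, F 0.289, G 0.245, B 0.0864. Include each in turn until the next type's E/h falls below the running intake rate.
Rate on top 1: 1.749. C: 0.464 < 1.749 → exclude; stop.
Optimal diet: D — 1 of 5 types.

1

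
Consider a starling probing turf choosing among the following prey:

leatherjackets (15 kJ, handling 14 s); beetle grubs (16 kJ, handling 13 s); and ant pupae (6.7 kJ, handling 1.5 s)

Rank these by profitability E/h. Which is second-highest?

In descending order of E/h:
ant pupae: 6.7/1.5 = 4.47 kJ/s
beetle grubs: 16/13 = 1.23 kJ/s
leatherjackets: 15/14 = 1.07 kJ/s

beetle grubs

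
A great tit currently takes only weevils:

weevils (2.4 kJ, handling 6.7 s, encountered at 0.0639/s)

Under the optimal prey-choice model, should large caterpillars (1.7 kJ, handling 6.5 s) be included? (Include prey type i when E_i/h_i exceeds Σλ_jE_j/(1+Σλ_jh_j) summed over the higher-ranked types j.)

Yes

On weevils alone, R = ΣλE/(1+Σλh) = 0.1534/1.428 = 0.1074 kJ/s.
large caterpillars: E/h = 1.7/6.5 = 0.2615 kJ/s.
Since 0.2615 > R, including large caterpillars increases the long-run rate.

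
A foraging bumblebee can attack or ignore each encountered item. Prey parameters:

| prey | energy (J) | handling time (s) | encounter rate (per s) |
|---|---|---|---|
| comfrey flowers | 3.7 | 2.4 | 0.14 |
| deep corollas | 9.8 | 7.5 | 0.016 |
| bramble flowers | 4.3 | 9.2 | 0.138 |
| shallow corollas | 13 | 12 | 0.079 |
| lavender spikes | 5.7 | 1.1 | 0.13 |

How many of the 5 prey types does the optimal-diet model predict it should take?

E/h in descending order: lavender spikes 5.18, comfrey flowers 1.54, deep corollas 1.31, shallow corollas 1.08, bramble flowers 0.467 J/s. The optimal diet is the largest prefix of this list for which every included type satisfies E_i/h_i > R on the types above it.
Rate on top 1: 0.6483. comfrey flowers: 1.54 > 0.6483 → include.
Rate on top 2: 0.8513. deep corollas: 1.31 > 0.8513 → include.
Rate on top 3: 0.8854. shallow corollas: 1.08 > 0.8854 → include.
Rate on top 4: 0.9591. bramble flowers: 0.467 < 0.9591 → exclude; stop.
Optimal diet: lavender spikes, comfrey flowers, deep corollas, shallow corollas — 4 of 5 types.

4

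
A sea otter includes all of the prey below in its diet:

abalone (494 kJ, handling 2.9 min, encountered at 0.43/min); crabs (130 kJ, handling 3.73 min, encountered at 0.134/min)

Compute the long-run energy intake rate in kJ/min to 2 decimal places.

R = Σλ_iE_i / (1 + Σλ_ih_i)
Numerator: 0.43×494 + 0.134×130 = 229.8
Denominator: 1 + 0.43×2.9 + 0.134×3.73 = 2.747
R = 229.8/2.747 = 83.67 kJ/min

83.67 kJ/min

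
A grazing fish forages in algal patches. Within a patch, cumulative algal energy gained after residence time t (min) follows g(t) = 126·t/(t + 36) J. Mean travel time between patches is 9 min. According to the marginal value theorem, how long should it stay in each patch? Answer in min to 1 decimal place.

Optimal t* satisfies g'(t*) = g(t*)/(T + t*).
g'(t) = 126·36/(t + 36)². Setting 126·36/(t+36)² = 126t/[(t+36)(9+t)] gives 36(9+t) = t(t+36), so t² = 36×9 = 324.
t* = √324 = 18 min.

18.0 min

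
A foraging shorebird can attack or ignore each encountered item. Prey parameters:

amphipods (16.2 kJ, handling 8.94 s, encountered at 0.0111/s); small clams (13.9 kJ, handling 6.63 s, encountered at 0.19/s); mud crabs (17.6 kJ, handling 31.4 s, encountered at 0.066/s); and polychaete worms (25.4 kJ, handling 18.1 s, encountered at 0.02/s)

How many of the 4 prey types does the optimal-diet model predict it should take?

E/h in descending order: small clams 2.1, amphipods 1.81, polychaete worms 1.4, mud crabs 0.561 kJ/s. The optimal diet is the largest prefix of this list for which every included type satisfies E_i/h_i > R on the types above it.
Rate on top 1: 1.169. amphipods: 1.81 > 1.169 → include.
Rate on top 2: 1.196. polychaete worms: 1.4 > 1.196 → include.
Rate on top 3: 1.223. mud crabs: 0.561 < 1.223 → exclude; stop.
Optimal diet: small clams, amphipods, polychaete worms — 3 of 4 types.

3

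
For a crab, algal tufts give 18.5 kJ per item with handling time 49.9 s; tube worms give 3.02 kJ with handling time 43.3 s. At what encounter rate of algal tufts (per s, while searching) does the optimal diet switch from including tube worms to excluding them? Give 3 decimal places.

0.005 per s

At the threshold, the rate on algal tufts alone equals the profitability of tube worms: λ·18.5/(1 + λ·49.9) = 3.02/43.3 = 0.06975.
Rearranging, λ(18.5 − 0.06975×49.9) = 0.06975, so λ = 0.06975/15.02 = 0.004644 per s.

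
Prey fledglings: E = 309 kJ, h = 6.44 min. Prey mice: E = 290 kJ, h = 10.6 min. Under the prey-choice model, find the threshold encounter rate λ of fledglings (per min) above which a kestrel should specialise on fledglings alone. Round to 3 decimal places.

0.206 per min

The zero-one rule: include mice iff E₂/h₂ > λE₁/(1+λh₁). Equality gives the switch point.
λE₁h₂ = E₂ + λE₂h₁ ⇒ λ = E₂/(E₁h₂ − E₂h₁) = 290/(3275 − 1868) = 0.206 per min.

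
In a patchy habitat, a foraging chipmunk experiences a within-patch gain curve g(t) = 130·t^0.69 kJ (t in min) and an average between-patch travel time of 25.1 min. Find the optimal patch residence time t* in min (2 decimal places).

By the marginal value theorem, leave when the instantaneous gain rate g'(t) equals the habitat-wide average g(t)/(T + t).
g'(t) = 0.69·130·t^-0.31. Setting 0.69·130·t^-0.31 = 130·t^0.69/(25.1+t) gives 0.69(25.1+t) = t, so 0.31·t = 0.69×25.1.
t* = 0.69×25.1/0.31 = 55.87 min.

55.87 min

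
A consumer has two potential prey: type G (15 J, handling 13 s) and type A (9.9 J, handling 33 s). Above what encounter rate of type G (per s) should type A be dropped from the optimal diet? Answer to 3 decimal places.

0.027 per s

Drop type A once their profitability E₂/h₂ falls below the rate achievable on type G alone: E₂/h₂ = λE₁/(1 + λh₁).
Solve for λ: λE₁h₂ = E₂(1 + λh₁) → λ(E₁h₂ − E₂h₁) = E₂ → λ = E₂/(E₁h₂ − E₂h₁).
λ = 9.9/(15×33 − 9.9×13) = 9.9/366.3 = 0.02703 per s.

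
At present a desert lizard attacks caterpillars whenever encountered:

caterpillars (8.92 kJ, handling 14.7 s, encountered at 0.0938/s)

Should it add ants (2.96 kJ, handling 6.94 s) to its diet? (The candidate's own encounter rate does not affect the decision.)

Intake rate on the current diet: R = (0.0938×8.92) / (1 + 0.0938×14.7) = 0.8367/2.379 = 0.3517 kJ/s.
ants: E/h = 2.96/6.94 = 0.4265 kJ/s.
0.4265 > 0.3517, so adding ants raises the average — include it.

Yes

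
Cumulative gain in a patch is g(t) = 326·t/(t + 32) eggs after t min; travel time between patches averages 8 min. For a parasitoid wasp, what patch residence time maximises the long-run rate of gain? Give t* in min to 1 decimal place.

16.0 min

Maximise g(t)/(T+t): set derivative to zero → g'(t)(T+t) = g(t).
g'(t) = 326·32/(t + 32)². Setting 326·32/(t+32)² = 326t/[(t+32)(8+t)] gives 32(8+t) = t(t+32), so t² = 32×8 = 256.
t* = √256 = 16 min.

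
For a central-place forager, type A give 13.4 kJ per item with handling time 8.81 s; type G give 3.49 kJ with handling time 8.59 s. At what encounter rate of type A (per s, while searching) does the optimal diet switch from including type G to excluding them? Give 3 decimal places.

The zero-one rule: include type G iff E₂/h₂ > λE₁/(1+λh₁). Equality gives the switch point.
λE₁h₂ = E₂ + λE₂h₁ ⇒ λ = E₂/(E₁h₂ − E₂h₁) = 3.49/(115.1 − 30.75) = 0.04137 per s.

0.041 per s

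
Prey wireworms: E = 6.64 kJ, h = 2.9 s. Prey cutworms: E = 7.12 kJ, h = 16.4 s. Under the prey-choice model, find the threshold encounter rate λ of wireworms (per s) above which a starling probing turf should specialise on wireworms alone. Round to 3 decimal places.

At the threshold, the rate on wireworms alone equals the profitability of cutworms: λ·6.64/(1 + λ·2.9) = 7.12/16.4 = 0.4341.
Rearranging, λ(6.64 − 0.4341×2.9) = 0.4341, so λ = 0.4341/5.381 = 0.08068 per s.

0.081 per s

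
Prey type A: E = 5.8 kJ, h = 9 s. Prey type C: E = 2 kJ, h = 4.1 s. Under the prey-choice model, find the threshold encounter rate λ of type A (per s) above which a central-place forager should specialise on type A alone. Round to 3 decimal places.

0.346 per s

At the threshold, the rate on type A alone equals the profitability of type C: λ·5.8/(1 + λ·9) = 2/4.1 = 0.4878.
Rearranging, λ(5.8 − 0.4878×9) = 0.4878, so λ = 0.4878/1.41 = 0.346 per s.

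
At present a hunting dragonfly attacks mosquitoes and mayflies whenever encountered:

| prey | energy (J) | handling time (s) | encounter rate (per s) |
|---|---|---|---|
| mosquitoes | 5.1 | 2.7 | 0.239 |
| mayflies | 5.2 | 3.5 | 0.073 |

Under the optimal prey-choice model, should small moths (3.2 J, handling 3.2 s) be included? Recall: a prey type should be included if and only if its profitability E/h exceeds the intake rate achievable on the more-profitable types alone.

Yes

Current rate: (0.239×5.1 + 0.073×5.2)/(1 + 0.239×2.7 + 0.073×3.5) = 0.841 J/s.
small moths: E/h = 3.2/3.2 = 1 J/s.
1 > 0.841, so adding small moths raises the average — include it.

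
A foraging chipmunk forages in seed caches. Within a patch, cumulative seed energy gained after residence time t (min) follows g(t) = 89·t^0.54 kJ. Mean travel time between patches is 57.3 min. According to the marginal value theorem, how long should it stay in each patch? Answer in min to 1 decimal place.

67.3 min

By the marginal value theorem, leave when the instantaneous gain rate g'(t) equals the habitat-wide average g(t)/(T + t).
g'(t) = 0.54·89·t^-0.46. Setting 0.54·89·t^-0.46 = 89·t^0.54/(57.3+t) gives 0.54(57.3+t) = t, so 0.46·t = 0.54×57.3.
t* = 0.54×57.3/0.46 = 67.27 min.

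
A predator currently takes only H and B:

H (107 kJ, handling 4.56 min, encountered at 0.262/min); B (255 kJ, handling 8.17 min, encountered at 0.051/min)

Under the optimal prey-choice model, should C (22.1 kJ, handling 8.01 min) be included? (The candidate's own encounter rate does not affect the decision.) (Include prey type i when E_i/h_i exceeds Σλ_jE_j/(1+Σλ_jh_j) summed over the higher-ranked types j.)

No

On H and B alone, R = ΣλE/(1+Σλh) = 41.04/2.611 = 15.72 kJ/min.
C: E/h = 22.1/8.01 = 2.759 kJ/min.
Since 2.759 < R, time spent handling C is better spent searching.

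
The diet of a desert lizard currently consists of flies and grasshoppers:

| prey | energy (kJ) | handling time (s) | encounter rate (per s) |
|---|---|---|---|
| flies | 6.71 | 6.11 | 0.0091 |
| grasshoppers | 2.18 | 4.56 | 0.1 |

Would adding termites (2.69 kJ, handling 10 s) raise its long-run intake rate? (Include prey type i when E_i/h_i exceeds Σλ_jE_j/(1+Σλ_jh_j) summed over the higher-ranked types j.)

Yes

On flies and grasshoppers alone, R = ΣλE/(1+Σλh) = 0.2791/1.512 = 0.1846 kJ/s.
termites: E/h = 2.69/10 = 0.269 kJ/s.
0.269 > 0.1846, so adding termites raises the average — include it.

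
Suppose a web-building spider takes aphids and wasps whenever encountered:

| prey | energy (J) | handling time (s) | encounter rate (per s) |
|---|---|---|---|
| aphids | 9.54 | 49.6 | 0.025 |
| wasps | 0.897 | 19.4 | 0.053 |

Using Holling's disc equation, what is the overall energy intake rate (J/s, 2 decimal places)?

0.09 J/s

R = Σλ_iE_i / (1 + Σλ_ih_i)
Numerator: 0.025×9.54 + 0.053×0.897 = 0.286
Denominator: 1 + 0.025×49.6 + 0.053×19.4 = 3.268
R = 0.286/3.268 = 0.08752 J/s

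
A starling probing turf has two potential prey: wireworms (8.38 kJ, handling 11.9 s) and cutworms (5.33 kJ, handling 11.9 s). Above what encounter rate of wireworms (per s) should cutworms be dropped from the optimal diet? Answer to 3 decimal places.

At the threshold, the rate on wireworms alone equals the profitability of cutworms: λ·8.38/(1 + λ·11.9) = 5.33/11.9 = 0.4479.
Rearranging, λ(8.38 − 0.4479×11.9) = 0.4479, so λ = 0.4479/3.05 = 0.1469 per s.

0.147 per s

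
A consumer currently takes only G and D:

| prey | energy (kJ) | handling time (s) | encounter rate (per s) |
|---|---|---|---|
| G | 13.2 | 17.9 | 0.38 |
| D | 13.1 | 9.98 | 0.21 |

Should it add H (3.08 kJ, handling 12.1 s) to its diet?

Intake rate on the current diet: R = (0.38×13.2 + 0.21×13.1) / (1 + 0.38×17.9 + 0.21×9.98) = 7.767/9.898 = 0.7847 kJ/s.
H: E/h = 3.08/12.1 = 0.2545 kJ/s.
0.2545 < 0.7847, so adding H would lower the average — exclude it.

No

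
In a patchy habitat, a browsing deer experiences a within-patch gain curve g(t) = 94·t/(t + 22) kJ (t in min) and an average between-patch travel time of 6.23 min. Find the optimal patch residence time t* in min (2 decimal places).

11.71 min

Maximise g(t)/(T+t): set derivative to zero → g'(t)(T+t) = g(t).
g'(t) = 94·22/(t + 22)². Setting 94·22/(t+22)² = 94t/[(t+22)(6.23+t)] gives 22(6.23+t) = t(t+22), so t² = 22×6.23 = 137.1.
t* = √137.1 = 11.71 min.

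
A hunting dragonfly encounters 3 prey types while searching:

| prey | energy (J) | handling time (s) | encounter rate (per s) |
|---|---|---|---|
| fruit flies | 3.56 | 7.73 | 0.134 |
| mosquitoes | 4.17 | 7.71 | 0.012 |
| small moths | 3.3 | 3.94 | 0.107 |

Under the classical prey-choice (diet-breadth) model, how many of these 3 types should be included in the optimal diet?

Rank by E/h (J/s): small moths 0.838, mosquitoes 0.541, fruit flies 0.461. Include each in turn until the next type's E/h falls below the running intake rate.
Rate on top 1: 0.2484. mosquitoes: 0.541 > 0.2484 → include.
Rate on top 2: 0.2663. fruit flies: 0.461 > 0.2663 → include.
Optimal diet: small moths, mosquitoes, fruit flies — 3 of 3 types.

3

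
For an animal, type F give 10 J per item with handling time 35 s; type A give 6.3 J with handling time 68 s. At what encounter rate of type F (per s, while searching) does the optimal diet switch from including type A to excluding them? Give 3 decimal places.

0.014 per s

Drop type A once their profitability E₂/h₂ falls below the rate achievable on type F alone: E₂/h₂ = λE₁/(1 + λh₁).
Solve for λ: λE₁h₂ = E₂(1 + λh₁) → λ(E₁h₂ − E₂h₁) = E₂ → λ = E₂/(E₁h₂ − E₂h₁).
λ = 6.3/(10×68 − 6.3×35) = 6.3/459.5 = 0.01371 per s.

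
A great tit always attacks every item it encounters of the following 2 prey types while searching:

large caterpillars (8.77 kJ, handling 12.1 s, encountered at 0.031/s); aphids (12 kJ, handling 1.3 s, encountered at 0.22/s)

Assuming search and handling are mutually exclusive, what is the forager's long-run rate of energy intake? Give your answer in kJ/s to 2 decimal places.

1.75 kJ/s

R = Σλ_iE_i / (1 + Σλ_ih_i)
Numerator: 0.031×8.77 + 0.22×12 = 2.912
Denominator: 1 + 0.031×12.1 + 0.22×1.3 = 1.661
R = 2.912/1.661 = 1.753 kJ/s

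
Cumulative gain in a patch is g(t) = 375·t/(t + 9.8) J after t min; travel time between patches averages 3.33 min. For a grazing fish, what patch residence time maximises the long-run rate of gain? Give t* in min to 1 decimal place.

By the marginal value theorem, leave when the instantaneous gain rate g'(t) equals the habitat-wide average g(t)/(T + t).
g'(t) = 375·9.8/(t + 9.8)². Setting 375·9.8/(t+9.8)² = 375t/[(t+9.8)(3.33+t)] gives 9.8(3.33+t) = t(t+9.8), so t² = 9.8×3.33 = 32.63.
t* = √32.63 = 5.713 min.

5.7 min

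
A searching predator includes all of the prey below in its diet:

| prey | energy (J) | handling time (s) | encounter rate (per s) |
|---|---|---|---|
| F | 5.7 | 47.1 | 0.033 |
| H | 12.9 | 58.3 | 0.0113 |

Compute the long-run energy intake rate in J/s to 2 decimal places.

0.10 J/s

R = Σλ_iE_i / (1 + Σλ_ih_i)
Numerator: 0.033×5.7 + 0.0113×12.9 = 0.3339
Denominator: 1 + 0.033×47.1 + 0.0113×58.3 = 3.213
R = 0.3339/3.213 = 0.1039 J/s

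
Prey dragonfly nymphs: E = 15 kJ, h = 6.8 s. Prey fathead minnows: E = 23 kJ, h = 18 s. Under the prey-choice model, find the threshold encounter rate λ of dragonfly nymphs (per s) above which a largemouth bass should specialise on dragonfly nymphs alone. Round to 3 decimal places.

The zero-one rule: include fathead minnows iff E₂/h₂ > λE₁/(1+λh₁). Equality gives the switch point.
λE₁h₂ = E₂ + λE₂h₁ ⇒ λ = E₂/(E₁h₂ − E₂h₁) = 23/(270 − 156.4) = 0.2025 per s.

0.202 per s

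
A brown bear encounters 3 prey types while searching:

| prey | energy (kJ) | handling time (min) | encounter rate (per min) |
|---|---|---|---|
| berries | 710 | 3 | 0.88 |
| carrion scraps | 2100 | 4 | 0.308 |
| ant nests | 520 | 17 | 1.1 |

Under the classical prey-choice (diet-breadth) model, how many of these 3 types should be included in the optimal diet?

1

Rank by E/h (kJ/min): carrion scraps 525, berries 237, ant nests 30.6. Include each in turn until the next type's E/h falls below the running intake rate.
Rate on top 1: 289.8. berries: 237 < 289.8 → exclude; stop.
Optimal diet: carrion scraps — 1 of 3 types.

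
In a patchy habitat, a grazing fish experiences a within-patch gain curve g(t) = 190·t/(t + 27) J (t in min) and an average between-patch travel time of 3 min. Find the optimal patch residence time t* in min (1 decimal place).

9.0 min

Maximise g(t)/(T+t): set derivative to zero → g'(t)(T+t) = g(t).
g'(t) = 190·27/(t + 27)². Setting 190·27/(t+27)² = 190t/[(t+27)(3+t)] gives 27(3+t) = t(t+27), so t² = 27×3 = 81.
t* = √81 = 9 min.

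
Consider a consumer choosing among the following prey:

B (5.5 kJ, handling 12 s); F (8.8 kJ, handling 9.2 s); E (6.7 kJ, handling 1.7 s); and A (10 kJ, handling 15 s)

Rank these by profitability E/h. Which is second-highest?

Profitability E/h (kJ/s): B = 5.5/12 = 0.458, F = 8.8/9.2 = 0.957, E = 6.7/1.7 = 3.94, A = 10/15 = 0.667.
Ranked: E > F > A > B.

F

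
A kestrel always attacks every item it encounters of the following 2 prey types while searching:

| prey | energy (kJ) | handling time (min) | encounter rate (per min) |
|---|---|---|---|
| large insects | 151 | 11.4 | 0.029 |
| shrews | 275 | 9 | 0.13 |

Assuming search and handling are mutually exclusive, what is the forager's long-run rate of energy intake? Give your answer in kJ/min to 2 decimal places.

16.05 kJ/min

Energy encountered per unit search time: 0.029×151 + 0.13×275 = 40.13 kJ/min.
Handling time per unit search time: 0.029×11.4 + 0.13×9 = 1.501.
Rate = 40.13/(1 + 1.501) = 16.05 kJ/min.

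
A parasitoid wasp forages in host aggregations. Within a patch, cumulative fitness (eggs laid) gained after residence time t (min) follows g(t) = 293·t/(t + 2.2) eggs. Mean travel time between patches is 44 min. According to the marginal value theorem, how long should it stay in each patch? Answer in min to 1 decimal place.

9.8 min

Maximise g(t)/(T+t): set derivative to zero → g'(t)(T+t) = g(t).
g'(t) = 293·2.2/(t + 2.2)². Setting 293·2.2/(t+2.2)² = 293t/[(t+2.2)(44+t)] gives 2.2(44+t) = t(t+2.2), so t² = 2.2×44 = 96.8.
t* = √96.8 = 9.839 min.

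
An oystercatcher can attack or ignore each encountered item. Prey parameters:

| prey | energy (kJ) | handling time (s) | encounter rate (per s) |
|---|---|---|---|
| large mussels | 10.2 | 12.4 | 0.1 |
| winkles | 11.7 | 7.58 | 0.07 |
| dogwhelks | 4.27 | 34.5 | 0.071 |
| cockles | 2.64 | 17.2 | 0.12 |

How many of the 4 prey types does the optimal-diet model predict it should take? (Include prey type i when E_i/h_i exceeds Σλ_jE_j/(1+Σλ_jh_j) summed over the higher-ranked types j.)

2

Profitabilities (E/h, kJ/s): winkles 1.54, large mussels 0.823, cockles 0.153, dogwhelks 0.124. Add prey in this order while the next type's profitability exceeds the intake rate on those already taken.
Rate on top 1: 0.5351. large mussels: 0.823 > 0.5351 → include.
Rate on top 2: 0.6638. cockles: 0.153 < 0.6638 → exclude; stop.
Optimal diet: winkles, large mussels — 2 of 4 types.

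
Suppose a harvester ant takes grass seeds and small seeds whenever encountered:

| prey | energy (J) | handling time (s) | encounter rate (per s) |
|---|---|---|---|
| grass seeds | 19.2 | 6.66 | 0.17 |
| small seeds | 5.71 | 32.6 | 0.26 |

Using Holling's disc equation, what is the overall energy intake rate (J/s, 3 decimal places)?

0.448 J/s

Energy encountered per unit search time: 0.17×19.2 + 0.26×5.71 = 4.749 J/s.
Handling time per unit search time: 0.17×6.66 + 0.26×32.6 = 9.608.
Rate = 4.749/(1 + 9.608) = 0.4476 J/s.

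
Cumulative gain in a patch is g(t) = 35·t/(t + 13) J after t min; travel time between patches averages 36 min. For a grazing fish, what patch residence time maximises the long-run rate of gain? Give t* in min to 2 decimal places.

Optimal t* satisfies g'(t*) = g(t*)/(T + t*).
g'(t) = 35·13/(t + 13)². Setting 35·13/(t+13)² = 35t/[(t+13)(36+t)] gives 13(36+t) = t(t+13), so t² = 13×36 = 468.
t* = √468 = 21.63 min.

21.63 min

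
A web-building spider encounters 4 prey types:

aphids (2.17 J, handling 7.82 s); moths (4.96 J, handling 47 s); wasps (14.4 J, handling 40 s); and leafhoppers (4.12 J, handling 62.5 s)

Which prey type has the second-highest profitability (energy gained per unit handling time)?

aphids

In descending order of E/h:
wasps: 14.4/40 = 0.36 J/s
aphids: 2.17/7.82 = 0.277 J/s
moths: 4.96/47 = 0.106 J/s
leafhoppers: 4.12/62.5 = 0.0659 J/s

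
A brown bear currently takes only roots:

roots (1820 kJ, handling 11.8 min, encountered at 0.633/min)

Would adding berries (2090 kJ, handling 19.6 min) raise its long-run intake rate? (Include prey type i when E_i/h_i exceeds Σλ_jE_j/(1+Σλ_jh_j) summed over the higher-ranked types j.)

No

On roots alone, R = ΣλE/(1+Σλh) = 1152/8.469 = 136 kJ/min.
berries: E/h = 2090/19.6 = 106.6 kJ/min.
106.6 < 136, so adding berries would lower the average — exclude it.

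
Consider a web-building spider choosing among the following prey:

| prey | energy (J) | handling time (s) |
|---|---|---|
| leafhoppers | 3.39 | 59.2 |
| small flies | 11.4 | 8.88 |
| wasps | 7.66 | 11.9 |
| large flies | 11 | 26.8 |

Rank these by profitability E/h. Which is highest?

Profitability E/h (J/s): leafhoppers = 3.39/59.2 = 0.0573, small flies = 11.4/8.88 = 1.28, wasps = 7.66/11.9 = 0.644, large flies = 11/26.8 = 0.41.
Ranked: small flies > wasps > large flies > leafhoppers.

small flies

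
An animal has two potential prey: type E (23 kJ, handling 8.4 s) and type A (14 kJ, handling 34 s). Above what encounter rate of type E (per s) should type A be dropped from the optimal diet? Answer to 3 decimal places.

At the threshold, the rate on type E alone equals the profitability of type A: λ·23/(1 + λ·8.4) = 14/34 = 0.4118.
Rearranging, λ(23 − 0.4118×8.4) = 0.4118, so λ = 0.4118/19.54 = 0.02107 per s.

0.021 per s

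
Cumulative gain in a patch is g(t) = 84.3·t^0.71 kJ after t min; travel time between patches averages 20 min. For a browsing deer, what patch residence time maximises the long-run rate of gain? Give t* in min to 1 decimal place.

Maximise g(t)/(T+t): set derivative to zero → g'(t)(T+t) = g(t).
g'(t) = 0.71·84.3·t^-0.29. Setting 0.71·84.3·t^-0.29 = 84.3·t^0.71/(20+t) gives 0.71(20+t) = t, so 0.29·t = 0.71×20.
t* = 0.71×20/0.29 = 48.97 min.

49.0 min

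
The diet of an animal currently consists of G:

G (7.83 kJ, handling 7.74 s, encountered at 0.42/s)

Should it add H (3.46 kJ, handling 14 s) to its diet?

Current rate: (0.42×7.83)/(1 + 0.42×7.74) = 0.7736 kJ/s.
Profitability of H: 3.46/14 = 0.2471 kJ/s.
0.2471 < 0.7736, so adding H would lower the average — exclude it.

No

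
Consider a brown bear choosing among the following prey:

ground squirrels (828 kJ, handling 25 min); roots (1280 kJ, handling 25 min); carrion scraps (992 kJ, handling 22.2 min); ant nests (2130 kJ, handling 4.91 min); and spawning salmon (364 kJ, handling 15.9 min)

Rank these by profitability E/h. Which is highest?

ant nests

Profitability E/h (kJ/min): ground squirrels = 828/25 = 33.1, roots = 1280/25 = 51.2, carrion scraps = 992/22.2 = 44.7, ant nests = 2130/4.91 = 434, spawning salmon = 364/15.9 = 22.9.
Ranked: ant nests > roots > carrion scraps > ground squirrels > spawning salmon.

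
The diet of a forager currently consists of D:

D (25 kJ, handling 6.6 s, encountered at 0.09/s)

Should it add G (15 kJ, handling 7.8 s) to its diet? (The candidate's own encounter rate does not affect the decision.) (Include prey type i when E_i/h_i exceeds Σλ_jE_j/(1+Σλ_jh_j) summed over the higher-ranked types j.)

Yes

On D alone, R = ΣλE/(1+Σλh) = 2.25/1.594 = 1.412 kJ/s.
Profitability of G: 15/7.8 = 1.923 kJ/s.
Since 1.923 > R, including G increases the long-run rate.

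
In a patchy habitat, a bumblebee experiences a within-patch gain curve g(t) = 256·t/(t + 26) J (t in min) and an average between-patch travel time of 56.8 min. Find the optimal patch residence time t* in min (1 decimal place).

By the marginal value theorem, leave when the instantaneous gain rate g'(t) equals the habitat-wide average g(t)/(T + t).
g'(t) = 256·26/(t + 26)². Setting 256·26/(t+26)² = 256t/[(t+26)(56.8+t)] gives 26(56.8+t) = t(t+26), so t² = 26×56.8 = 1477.
t* = √1477 = 38.43 min.

38.4 min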